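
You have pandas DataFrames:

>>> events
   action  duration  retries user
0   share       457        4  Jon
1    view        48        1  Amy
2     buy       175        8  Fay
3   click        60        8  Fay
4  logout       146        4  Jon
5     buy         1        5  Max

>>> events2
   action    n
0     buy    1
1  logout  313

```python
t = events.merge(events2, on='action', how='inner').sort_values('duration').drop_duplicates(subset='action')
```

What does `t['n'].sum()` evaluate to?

merge on 'action' (how='inner') → 3 rows:
   action  duration  retries user    n
0     buy       175        8  Fay    1
1  logout       146        4  Jon  313
2     buy         1        5  Max    1
sort by duration:
   action  duration  retries user    n
2     buy         1        5  Max    1
1  logout       146        4  Jon  313
0     buy       175        8  Fay    1
drop duplicate action (keep=first):
   action  duration  retries user    n
2     buy         1        5  Max    1
1  logout       146        4  Jon  313
sum of column 'n' → 314

314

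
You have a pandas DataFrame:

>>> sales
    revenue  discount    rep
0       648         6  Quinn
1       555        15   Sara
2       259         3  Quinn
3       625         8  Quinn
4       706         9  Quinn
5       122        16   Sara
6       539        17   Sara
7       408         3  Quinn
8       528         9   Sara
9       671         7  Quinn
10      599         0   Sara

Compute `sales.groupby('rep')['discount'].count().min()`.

5

group by rep, count of discount:
rep
Quinn    6
Sara     5
Name: discount, dtype: int64
The min of the resulting series is 5.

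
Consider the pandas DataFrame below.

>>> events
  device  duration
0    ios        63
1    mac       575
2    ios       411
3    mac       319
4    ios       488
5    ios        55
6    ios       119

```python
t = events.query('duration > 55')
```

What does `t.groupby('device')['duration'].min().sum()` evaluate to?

382

filter rows where duration > 55:
  device  duration
0    ios        63
1    mac       575
2    ios       411
3    mac       319
4    ios       488
6    ios       119
group by device, min of duration:
device
ios     63
mac    319
Name: duration, dtype: int64
Finally, sum of the resulting series = 382.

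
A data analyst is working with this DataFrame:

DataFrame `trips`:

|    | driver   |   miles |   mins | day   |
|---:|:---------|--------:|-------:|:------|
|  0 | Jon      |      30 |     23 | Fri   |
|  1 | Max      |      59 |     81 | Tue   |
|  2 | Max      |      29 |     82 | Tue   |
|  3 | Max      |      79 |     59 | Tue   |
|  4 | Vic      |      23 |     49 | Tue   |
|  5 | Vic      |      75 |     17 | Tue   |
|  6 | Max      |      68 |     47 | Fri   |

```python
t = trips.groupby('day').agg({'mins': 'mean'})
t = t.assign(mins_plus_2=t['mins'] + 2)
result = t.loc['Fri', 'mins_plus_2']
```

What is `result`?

group by day, mean of mins:
     mins
day      
Fri  35.0
Tue  57.6
add column mins_plus_2 = t['mins'] + 2:
     mins  mins_plus_2
day                   
Fri  35.0         37.0
Tue  57.6         59.6
Taking the value at row 'Fri', column 'mins_plus_2' gives 37.0.

37.0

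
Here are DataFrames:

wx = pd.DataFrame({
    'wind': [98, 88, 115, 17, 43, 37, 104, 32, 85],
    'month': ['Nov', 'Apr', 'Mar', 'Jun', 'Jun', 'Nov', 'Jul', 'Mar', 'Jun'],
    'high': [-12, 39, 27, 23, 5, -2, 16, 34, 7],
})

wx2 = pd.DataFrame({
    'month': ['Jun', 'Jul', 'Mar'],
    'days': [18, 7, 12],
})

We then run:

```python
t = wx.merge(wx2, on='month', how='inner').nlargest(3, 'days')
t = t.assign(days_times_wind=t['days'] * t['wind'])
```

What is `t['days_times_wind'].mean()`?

870.0

merge on 'month' (how='inner') → 6 rows:
   wind month  high  days
0   115   Mar    27    12
1    17   Jun    23    18
2    43   Jun     5    18
3   104   Jul    16     7
4    32   Mar    34    12
5    85   Jun     7    18
take 3 rows with largest days:
   wind month  high  days
1    17   Jun    23    18
2    43   Jun     5    18
5    85   Jun     7    18
add column days_times_wind = t['days'] * t['wind']:
   wind month  high  days  days_times_wind
1    17   Jun    23    18              306
2    43   Jun     5    18              774
5    85   Jun     7    18             1530
The mean of column 'days_times_wind' is 870.0.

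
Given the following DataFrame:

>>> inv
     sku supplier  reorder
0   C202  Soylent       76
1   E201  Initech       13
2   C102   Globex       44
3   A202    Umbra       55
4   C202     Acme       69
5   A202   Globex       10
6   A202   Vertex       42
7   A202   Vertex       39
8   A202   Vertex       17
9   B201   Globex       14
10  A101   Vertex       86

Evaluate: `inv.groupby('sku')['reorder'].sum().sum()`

465

group by sku, sum of reorder:
sku
A101     86
A202    163
B201     14
C102     44
C202    145
E201     13
Name: reorder, dtype: int64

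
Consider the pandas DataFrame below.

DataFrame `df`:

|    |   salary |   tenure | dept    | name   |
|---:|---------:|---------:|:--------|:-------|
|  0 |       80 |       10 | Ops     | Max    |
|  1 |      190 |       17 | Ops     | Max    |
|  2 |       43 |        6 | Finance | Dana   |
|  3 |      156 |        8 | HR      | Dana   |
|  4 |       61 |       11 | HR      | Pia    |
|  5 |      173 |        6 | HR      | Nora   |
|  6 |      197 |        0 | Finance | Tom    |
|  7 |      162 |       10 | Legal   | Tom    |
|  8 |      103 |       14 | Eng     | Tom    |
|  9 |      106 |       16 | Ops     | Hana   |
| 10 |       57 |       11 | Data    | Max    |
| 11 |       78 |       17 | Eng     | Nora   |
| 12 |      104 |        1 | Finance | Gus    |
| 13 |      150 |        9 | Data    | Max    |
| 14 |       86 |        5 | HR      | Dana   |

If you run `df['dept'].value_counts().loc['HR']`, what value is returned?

value_counts of dept:
dept
HR         4
Ops        3
Finance    3
Eng        2
Data       2
Legal      1
Name: count, dtype: int64
value at index 'HR' → 4

4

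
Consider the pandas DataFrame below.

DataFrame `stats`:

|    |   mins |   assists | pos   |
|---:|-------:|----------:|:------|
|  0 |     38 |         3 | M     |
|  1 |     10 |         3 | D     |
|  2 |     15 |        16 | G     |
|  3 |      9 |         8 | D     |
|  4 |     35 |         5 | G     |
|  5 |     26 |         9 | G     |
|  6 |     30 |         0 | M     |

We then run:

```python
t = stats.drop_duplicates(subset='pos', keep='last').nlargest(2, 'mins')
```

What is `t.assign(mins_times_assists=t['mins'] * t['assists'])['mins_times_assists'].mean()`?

drop duplicate pos (keep=last):
   mins  assists pos
3     9        8   D
5    26        9   G
6    30        0   M
take 2 rows with largest mins:
   mins  assists pos
6    30        0   M
5    26        9   G
add column mins_times_assists = t['mins'] * t['assists']:
   mins  assists pos  mins_times_assists
6    30        0   M                   0
5    26        9   G                 234
Then the mean of column 'mins_times_assists': 117.0

117.0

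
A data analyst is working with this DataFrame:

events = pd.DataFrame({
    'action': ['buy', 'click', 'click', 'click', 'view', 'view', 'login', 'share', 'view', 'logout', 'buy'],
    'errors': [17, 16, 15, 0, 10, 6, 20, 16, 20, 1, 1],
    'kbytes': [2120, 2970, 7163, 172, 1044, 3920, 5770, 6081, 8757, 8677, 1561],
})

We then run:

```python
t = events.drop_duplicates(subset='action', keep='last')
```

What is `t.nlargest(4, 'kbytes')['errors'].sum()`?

57

drop duplicate action (keep=last):
    action  errors  kbytes
3    click       0     172
6    login      20    5770
7    share      16    6081
8     view      20    8757
9   logout       1    8677
10     buy       1    1561
take 4 rows with largest kbytes:
   action  errors  kbytes
8    view      20    8757
9  logout       1    8677
7   share      16    6081
6   login      20    5770
The sum of column 'errors' is 57.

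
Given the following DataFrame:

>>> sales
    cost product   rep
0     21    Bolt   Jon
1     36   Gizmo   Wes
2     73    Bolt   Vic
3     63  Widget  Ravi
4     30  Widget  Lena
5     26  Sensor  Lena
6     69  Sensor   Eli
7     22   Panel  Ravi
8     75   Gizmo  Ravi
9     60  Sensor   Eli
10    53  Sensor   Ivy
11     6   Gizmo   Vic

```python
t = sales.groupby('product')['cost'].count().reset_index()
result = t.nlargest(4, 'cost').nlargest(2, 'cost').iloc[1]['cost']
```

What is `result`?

3

group by product, count of cost:
product
Bolt      2
Gizmo     3
Panel     1
Sensor    4
Widget    2
Name: cost, dtype: int64
reset_index():
  product  cost
0    Bolt     2
1   Gizmo     3
2   Panel     1
3  Sensor     4
4  Widget     2
take 4 rows with largest cost:
  product  cost
3  Sensor     4
1   Gizmo     3
0    Bolt     2
4  Widget     2
take 2 rows with largest cost:
  product  cost
3  Sensor     4
1   Gizmo     3
value at position 1, column 'cost' → 3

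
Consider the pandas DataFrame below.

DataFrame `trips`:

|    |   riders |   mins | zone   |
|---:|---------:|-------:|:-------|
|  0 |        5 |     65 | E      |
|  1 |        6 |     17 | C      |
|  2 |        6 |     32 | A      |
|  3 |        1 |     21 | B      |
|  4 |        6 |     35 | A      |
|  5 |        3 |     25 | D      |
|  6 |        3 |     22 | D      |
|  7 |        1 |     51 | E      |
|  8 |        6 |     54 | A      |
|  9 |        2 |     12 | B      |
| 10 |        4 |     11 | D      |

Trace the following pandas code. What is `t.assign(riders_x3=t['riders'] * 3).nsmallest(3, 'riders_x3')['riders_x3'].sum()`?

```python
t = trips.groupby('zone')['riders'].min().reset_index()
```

group by zone, min of riders:
zone
A    6
B    1
C    6
D    3
E    1
Name: riders, dtype: int64
reset_index():
  zone  riders
0    A       6
1    B       1
2    C       6
3    D       3
4    E       1
add column riders_x3 = t['riders'] * 3:
  zone  riders  riders_x3
0    A       6         18
1    B       1          3
2    C       6         18
3    D       3          9
4    E       1          3
take 3 rows with smallest riders_x3:
  zone  riders  riders_x3
1    B       1          3
4    E       1          3
3    D       3          9
Then the sum of column 'riders_x3': 15

15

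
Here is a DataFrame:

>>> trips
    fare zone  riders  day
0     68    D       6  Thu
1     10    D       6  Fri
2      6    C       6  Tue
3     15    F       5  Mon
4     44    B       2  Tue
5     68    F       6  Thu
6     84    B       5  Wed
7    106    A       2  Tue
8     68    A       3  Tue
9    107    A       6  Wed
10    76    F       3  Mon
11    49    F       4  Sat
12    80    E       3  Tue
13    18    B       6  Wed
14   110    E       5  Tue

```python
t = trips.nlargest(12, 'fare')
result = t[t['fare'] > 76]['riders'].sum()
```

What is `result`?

take 12 rows with largest fare:
    fare zone  riders  day
14   110    E       5  Tue
9    107    A       6  Wed
7    106    A       2  Tue
6     84    B       5  Wed
12    80    E       3  Tue
10    76    F       3  Mon
0     68    D       6  Thu
5     68    F       6  Thu
8     68    A       3  Tue
11    49    F       4  Sat
4     44    B       2  Tue
13    18    B       6  Wed
filter rows where fare > 76:
    fare zone  riders  day
14   110    E       5  Tue
9    107    A       6  Wed
7    106    A       2  Tue
6     84    B       5  Wed
12    80    E       3  Tue
Reading off the sum of column 'riders', we get 21.

21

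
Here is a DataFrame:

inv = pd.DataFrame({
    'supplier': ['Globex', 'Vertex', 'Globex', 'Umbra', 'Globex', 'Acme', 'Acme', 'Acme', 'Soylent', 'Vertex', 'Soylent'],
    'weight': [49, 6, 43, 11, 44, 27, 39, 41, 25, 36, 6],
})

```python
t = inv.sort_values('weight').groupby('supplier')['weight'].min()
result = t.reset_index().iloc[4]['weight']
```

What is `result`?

6

sort by weight:
   supplier  weight
1    Vertex       6
10  Soylent       6
3     Umbra      11
8   Soylent      25
5      Acme      27
9    Vertex      36
6      Acme      39
7      Acme      41
2    Globex      43
4    Globex      44
0    Globex      49
group by supplier, min of weight:
supplier
Acme       27
Globex     43
Soylent     6
Umbra      11
Vertex      6
Name: weight, dtype: int64
reset_index():
  supplier  weight
0     Acme      27
1   Globex      43
2  Soylent       6
3    Umbra      11
4   Vertex       6
The value at position 4, column 'weight' is 6.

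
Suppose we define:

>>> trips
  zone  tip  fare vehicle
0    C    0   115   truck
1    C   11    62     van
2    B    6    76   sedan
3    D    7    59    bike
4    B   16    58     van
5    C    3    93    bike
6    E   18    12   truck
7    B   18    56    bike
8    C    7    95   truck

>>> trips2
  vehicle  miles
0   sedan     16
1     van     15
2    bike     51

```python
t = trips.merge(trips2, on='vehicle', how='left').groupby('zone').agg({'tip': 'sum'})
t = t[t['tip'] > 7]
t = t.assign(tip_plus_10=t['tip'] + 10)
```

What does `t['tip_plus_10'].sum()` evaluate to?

109

merge on 'vehicle' (how='left') → 9 rows:
  zone  tip  fare vehicle  miles
0    C    0   115   truck    NaN
1    C   11    62     van   15.0
2    B    6    76   sedan   16.0
3    D    7    59    bike   51.0
4    B   16    58     van   15.0
5    C    3    93    bike   51.0
6    E   18    12   truck    NaN
7    B   18    56    bike   51.0
8    C    7    95   truck    NaN
group by zone, sum of tip:
      tip
zone     
B      40
C      21
D       7
E      18
filter rows where tip > 7:
      tip
zone     
B      40
C      21
E      18
add column tip_plus_10 = t['tip'] + 10:
      tip  tip_plus_10
zone                  
B      40           50
C      21           31
E      18           28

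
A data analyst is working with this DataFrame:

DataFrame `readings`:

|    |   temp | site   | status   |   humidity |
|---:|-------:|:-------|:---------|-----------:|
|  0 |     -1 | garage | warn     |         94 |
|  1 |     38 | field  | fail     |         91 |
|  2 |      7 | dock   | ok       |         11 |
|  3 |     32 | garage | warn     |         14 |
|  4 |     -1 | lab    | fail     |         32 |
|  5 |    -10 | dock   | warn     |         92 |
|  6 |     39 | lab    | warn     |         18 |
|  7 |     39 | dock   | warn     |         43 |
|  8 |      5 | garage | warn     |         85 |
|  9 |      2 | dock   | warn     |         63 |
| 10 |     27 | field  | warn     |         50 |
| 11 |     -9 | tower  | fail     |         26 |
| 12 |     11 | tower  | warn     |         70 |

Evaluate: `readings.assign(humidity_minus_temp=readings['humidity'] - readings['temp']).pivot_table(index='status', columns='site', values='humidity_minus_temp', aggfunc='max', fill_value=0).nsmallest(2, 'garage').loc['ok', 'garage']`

0

add column humidity_minus_temp = readings['humidity'] - readings['temp']:
    temp    site status  humidity  humidity_minus_temp
0     -1  garage   warn        94                   95
1     38   field   fail        91                   53
2      7    dock     ok        11                    4
3     32  garage   warn        14                  -18
4     -1     lab   fail        32                   33
5    -10    dock   warn        92                  102
6     39     lab   warn        18                  -21
7     39    dock   warn        43                    4
8      5  garage   warn        85                   80
9      2    dock   warn        63                   61
10    27   field   warn        50                   23
11    -9   tower   fail        26                   35
12    11   tower   warn        70                   59
pivot: rows=status, cols=site, max(humidity_minus_temp):
site    dock  field  garage  lab  tower
status                                 
fail       0     53       0   33     35
ok         4      0       0    0      0
warn     102     23      95  -21     59
take 2 rows with smallest garage:
site    dock  field  garage  lab  tower
status                                 
fail       0     53       0   33     35
ok         4      0       0    0      0
Finally, value at row 'ok', column 'garage' = 0.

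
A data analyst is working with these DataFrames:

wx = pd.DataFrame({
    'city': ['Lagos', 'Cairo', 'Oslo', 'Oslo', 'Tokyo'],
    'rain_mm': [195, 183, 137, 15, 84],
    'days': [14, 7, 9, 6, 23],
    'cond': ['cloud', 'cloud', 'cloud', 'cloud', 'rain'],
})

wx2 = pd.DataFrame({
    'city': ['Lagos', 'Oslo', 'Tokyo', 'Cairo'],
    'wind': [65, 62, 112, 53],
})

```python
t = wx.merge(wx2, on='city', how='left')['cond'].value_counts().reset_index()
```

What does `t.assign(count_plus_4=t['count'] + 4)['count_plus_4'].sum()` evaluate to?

13

merge on 'city' (how='left') → 5 rows:
    city  rain_mm  days   cond  wind
0  Lagos      195    14  cloud    65
1  Cairo      183     7  cloud    53
2   Oslo      137     9  cloud    62
3   Oslo       15     6  cloud    62
4  Tokyo       84    23   rain   112
value_counts of cond:
cond
cloud    4
rain     1
Name: count, dtype: int64
reset_index():
    cond  count
0  cloud      4
1   rain      1
add column count_plus_4 = t['count'] + 4:
    cond  count  count_plus_4
0  cloud      4             8
1   rain      1             5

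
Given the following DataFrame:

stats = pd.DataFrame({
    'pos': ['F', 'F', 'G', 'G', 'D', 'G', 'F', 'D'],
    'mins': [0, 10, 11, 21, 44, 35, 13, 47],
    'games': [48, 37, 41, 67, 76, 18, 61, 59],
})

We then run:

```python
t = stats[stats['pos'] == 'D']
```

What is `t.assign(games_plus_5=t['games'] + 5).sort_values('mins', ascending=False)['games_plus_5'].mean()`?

72.5

filter rows where pos == 'D':
  pos  mins  games
4   D    44     76
7   D    47     59
add column games_plus_5 = t['games'] + 5:
  pos  mins  games  games_plus_5
4   D    44     76            81
7   D    47     59            64
sort by mins descending:
  pos  mins  games  games_plus_5
7   D    47     59            64
4   D    44     76            81
Hence 72.5.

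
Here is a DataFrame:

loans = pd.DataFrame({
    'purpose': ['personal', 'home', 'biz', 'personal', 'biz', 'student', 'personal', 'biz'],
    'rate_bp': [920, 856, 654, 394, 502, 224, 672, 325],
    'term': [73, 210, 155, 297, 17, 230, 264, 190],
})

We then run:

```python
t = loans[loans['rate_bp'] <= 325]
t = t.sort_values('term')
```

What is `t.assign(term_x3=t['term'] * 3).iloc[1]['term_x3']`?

filter rows where rate_bp <= 325:
   purpose  rate_bp  term
5  student      224   230
7      biz      325   190
sort by term:
   purpose  rate_bp  term
7      biz      325   190
5  student      224   230
add column term_x3 = t['term'] * 3:
   purpose  rate_bp  term  term_x3
7      biz      325   190      570
5  student      224   230      690

690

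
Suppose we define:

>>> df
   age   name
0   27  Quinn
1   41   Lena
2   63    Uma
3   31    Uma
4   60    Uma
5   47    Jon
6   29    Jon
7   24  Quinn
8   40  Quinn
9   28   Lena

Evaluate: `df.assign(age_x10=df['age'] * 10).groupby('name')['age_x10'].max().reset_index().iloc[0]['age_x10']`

470

add column age_x10 = df['age'] * 10:
   age   name  age_x10
0   27  Quinn      270
1   41   Lena      410
2   63    Uma      630
3   31    Uma      310
4   60    Uma      600
5   47    Jon      470
6   29    Jon      290
7   24  Quinn      240
8   40  Quinn      400
9   28   Lena      280
group by name, max of age_x10:
name
Jon      470
Lena     410
Quinn    400
Uma      630
Name: age_x10, dtype: int64
reset_index():
    name  age_x10
0    Jon      470
1   Lena      410
2  Quinn      400
3    Uma      630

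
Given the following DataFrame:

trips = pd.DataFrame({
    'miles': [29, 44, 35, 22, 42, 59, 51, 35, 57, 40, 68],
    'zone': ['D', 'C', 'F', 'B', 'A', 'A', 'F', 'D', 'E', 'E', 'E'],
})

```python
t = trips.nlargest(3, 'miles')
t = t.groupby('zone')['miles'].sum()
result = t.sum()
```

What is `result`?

take 3 rows with largest miles:
    miles zone
10     68    E
5      59    A
8      57    E
group by zone, sum of miles:
zone
A     59
E    125
Name: miles, dtype: int64
Then the sum of the resulting series: 184

184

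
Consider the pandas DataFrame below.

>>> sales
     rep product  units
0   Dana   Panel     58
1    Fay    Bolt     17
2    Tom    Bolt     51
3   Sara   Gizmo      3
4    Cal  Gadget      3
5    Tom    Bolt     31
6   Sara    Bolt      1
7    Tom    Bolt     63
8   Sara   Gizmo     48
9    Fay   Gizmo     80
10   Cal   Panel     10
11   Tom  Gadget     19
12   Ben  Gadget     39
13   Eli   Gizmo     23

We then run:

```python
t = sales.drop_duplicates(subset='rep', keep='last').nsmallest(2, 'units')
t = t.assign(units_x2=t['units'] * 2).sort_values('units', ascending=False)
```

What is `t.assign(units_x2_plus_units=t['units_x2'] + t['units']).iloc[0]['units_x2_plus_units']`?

57

drop duplicate rep (keep=last):
     rep product  units
0   Dana   Panel     58
8   Sara   Gizmo     48
9    Fay   Gizmo     80
10   Cal   Panel     10
11   Tom  Gadget     19
12   Ben  Gadget     39
13   Eli   Gizmo     23
take 2 rows with smallest units:
    rep product  units
10  Cal   Panel     10
11  Tom  Gadget     19
add column units_x2 = t['units'] * 2:
    rep product  units  units_x2
10  Cal   Panel     10        20
11  Tom  Gadget     19        38
sort by units descending:
    rep product  units  units_x2
11  Tom  Gadget     19        38
10  Cal   Panel     10        20
add column units_x2_plus_units = t['units_x2'] + t['units']:
    rep product  units  units_x2  units_x2_plus_units
11  Tom  Gadget     19        38                   57
10  Cal   Panel     10        20                   30
So iloc[0]['units_x2_plus_units'] = 57.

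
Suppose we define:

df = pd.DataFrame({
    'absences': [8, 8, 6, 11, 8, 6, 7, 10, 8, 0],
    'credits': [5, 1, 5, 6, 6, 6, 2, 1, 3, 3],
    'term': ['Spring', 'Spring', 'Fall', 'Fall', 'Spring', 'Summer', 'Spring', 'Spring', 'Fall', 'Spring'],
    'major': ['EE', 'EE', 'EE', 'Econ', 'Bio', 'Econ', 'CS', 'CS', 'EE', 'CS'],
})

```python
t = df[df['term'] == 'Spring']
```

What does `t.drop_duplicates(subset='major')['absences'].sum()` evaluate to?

filter rows where term == 'Spring':
   absences  credits    term major
0         8        5  Spring    EE
1         8        1  Spring    EE
4         8        6  Spring   Bio
6         7        2  Spring    CS
7        10        1  Spring    CS
9         0        3  Spring    CS
drop duplicate major (keep=first):
   absences  credits    term major
0         8        5  Spring    EE
4         8        6  Spring   Bio
6         7        2  Spring    CS
Taking the sum of column 'absences' gives 23.

23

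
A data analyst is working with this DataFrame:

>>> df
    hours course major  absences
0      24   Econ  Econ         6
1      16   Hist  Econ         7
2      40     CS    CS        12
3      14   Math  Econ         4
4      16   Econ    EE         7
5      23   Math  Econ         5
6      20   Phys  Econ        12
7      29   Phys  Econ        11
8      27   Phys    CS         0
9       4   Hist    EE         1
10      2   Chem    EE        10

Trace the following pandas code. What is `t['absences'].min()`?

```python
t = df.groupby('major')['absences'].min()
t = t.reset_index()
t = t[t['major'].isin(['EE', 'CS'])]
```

group by major, min of absences:
major
CS      0
EE      1
Econ    4
Name: absences, dtype: int64
reset_index():
  major  absences
0    CS         0
1    EE         1
2  Econ         4
filter rows where major in ['EE', 'CS']:
  major  absences
0    CS         0
1    EE         1
The min of column 'absences' is 0.

0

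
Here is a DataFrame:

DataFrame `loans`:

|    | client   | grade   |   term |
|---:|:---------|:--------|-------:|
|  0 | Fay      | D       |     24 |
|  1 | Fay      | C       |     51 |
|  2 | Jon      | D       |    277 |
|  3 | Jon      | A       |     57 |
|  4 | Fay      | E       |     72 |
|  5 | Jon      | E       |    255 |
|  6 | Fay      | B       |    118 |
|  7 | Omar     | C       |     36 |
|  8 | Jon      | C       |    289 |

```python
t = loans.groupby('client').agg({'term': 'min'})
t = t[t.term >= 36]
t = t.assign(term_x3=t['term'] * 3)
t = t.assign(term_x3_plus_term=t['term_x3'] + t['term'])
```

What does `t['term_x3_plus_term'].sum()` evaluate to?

group by client, min of term:
        term
client      
Fay       24
Jon       57
Omar      36
filter rows where term >= 36:
        term
client      
Jon       57
Omar      36
add column term_x3 = t['term'] * 3:
        term  term_x3
client               
Jon       57      171
Omar      36      108
add column term_x3_plus_term = t['term_x3'] + t['term']:
        term  term_x3  term_x3_plus_term
client                                  
Jon       57      171                228
Omar      36      108                144
Then the sum of column 'term_x3_plus_term': 372

372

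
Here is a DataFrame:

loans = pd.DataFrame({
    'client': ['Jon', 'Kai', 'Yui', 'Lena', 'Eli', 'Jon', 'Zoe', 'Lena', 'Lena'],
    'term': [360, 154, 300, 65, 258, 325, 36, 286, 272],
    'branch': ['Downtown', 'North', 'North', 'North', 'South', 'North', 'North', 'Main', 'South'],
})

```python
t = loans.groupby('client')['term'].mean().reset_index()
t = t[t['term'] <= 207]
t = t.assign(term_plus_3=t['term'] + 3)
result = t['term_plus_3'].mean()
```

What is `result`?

98.0

group by client, mean of term:
client
Eli     258.000000
Jon     342.500000
Kai     154.000000
Lena    207.666667
Yui     300.000000
Zoe      36.000000
Name: term, dtype: float64
reset_index():
  client        term
0    Eli  258.000000
1    Jon  342.500000
2    Kai  154.000000
3   Lena  207.666667
4    Yui  300.000000
5    Zoe   36.000000
filter rows where term <= 207:
  client   term
2    Kai  154.0
5    Zoe   36.0
add column term_plus_3 = t['term'] + 3:
  client   term  term_plus_3
2    Kai  154.0        157.0
5    Zoe   36.0         39.0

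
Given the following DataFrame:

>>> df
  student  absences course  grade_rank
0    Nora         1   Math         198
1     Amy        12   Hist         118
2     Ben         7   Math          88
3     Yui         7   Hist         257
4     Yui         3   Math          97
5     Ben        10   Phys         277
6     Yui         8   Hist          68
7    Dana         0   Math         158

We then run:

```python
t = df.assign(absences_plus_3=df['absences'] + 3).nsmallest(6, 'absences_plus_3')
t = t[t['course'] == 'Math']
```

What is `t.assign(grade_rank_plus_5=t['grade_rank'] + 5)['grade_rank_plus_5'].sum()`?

add column absences_plus_3 = df['absences'] + 3:
  student  absences course  grade_rank  absences_plus_3
0    Nora         1   Math         198                4
1     Amy        12   Hist         118               15
2     Ben         7   Math          88               10
3     Yui         7   Hist         257               10
4     Yui         3   Math          97                6
5     Ben        10   Phys         277               13
6     Yui         8   Hist          68               11
7    Dana         0   Math         158                3
take 6 rows with smallest absences_plus_3:
  student  absences course  grade_rank  absences_plus_3
7    Dana         0   Math         158                3
0    Nora         1   Math         198                4
4     Yui         3   Math          97                6
2     Ben         7   Math          88               10
3     Yui         7   Hist         257               10
6     Yui         8   Hist          68               11
filter rows where course == 'Math':
  student  absences course  grade_rank  absences_plus_3
7    Dana         0   Math         158                3
0    Nora         1   Math         198                4
4     Yui         3   Math          97                6
2     Ben         7   Math          88               10
add column grade_rank_plus_5 = t['grade_rank'] + 5:
  student  absences course  grade_rank  absences_plus_3  grade_rank_plus_5
7    Dana         0   Math         158                3                163
0    Nora         1   Math         198                4                203
4     Yui         3   Math          97                6                102
2     Ben         7   Math          88               10                 93

561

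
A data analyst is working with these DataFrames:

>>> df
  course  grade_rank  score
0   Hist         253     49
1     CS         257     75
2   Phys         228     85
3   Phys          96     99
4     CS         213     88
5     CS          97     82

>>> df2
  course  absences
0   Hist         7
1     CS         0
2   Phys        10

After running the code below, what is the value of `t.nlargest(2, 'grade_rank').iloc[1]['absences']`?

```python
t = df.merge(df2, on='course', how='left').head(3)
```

merge on 'course' (how='left') → 6 rows:
  course  grade_rank  score  absences
0   Hist         253     49         7
1     CS         257     75         0
2   Phys         228     85        10
3   Phys          96     99        10
4     CS         213     88         0
5     CS          97     82         0
take first 3 rows:
  course  grade_rank  score  absences
0   Hist         253     49         7
1     CS         257     75         0
2   Phys         228     85        10
take 2 rows with largest grade_rank:
  course  grade_rank  score  absences
1     CS         257     75         0
0   Hist         253     49         7
The value at position 1, column 'absences' is 7.

7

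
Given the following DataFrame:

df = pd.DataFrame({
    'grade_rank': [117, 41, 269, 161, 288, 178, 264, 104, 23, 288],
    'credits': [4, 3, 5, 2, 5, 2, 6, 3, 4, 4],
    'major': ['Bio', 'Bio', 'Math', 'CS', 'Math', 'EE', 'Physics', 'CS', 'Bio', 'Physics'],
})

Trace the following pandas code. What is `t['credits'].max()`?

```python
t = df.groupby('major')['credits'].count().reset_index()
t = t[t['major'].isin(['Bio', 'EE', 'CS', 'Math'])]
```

group by major, count of credits:
major
Bio        3
CS         2
EE         1
Math       2
Physics    2
Name: credits, dtype: int64
reset_index():
     major  credits
0      Bio        3
1       CS        2
2       EE        1
3     Math        2
4  Physics        2
filter rows where major in ['Bio', 'EE', 'CS', 'Math']:
  major  credits
0   Bio        3
1    CS        2
2    EE        1
3  Math        2
Reading off the max of column 'credits', we get 3.

3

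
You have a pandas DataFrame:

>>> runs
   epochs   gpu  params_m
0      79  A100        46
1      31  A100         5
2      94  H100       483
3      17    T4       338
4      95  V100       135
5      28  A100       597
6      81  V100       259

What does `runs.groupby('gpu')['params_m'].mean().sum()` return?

group by gpu, mean of params_m:
gpu
A100    216.0
H100    483.0
T4      338.0
V100    197.0
Name: params_m, dtype: float64

1234.0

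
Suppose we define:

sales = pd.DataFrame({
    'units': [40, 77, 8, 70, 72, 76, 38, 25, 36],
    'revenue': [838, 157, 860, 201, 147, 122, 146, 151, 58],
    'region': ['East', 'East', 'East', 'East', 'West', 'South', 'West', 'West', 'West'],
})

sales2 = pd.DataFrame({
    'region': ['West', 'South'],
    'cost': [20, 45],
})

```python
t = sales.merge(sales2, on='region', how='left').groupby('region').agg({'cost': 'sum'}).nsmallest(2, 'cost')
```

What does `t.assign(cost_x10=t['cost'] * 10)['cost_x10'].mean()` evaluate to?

merge on 'region' (how='left') → 9 rows:
   units  revenue region  cost
0     40      838   East   NaN
1     77      157   East   NaN
2      8      860   East   NaN
3     70      201   East   NaN
4     72      147   West  20.0
5     76      122  South  45.0
6     38      146   West  20.0
7     25      151   West  20.0
8     36       58   West  20.0
group by region, sum of cost:
        cost
region      
East     0.0
South   45.0
West    80.0
take 2 rows with smallest cost:
        cost
region      
East     0.0
South   45.0
add column cost_x10 = t['cost'] * 10:
        cost  cost_x10
region                
East     0.0       0.0
South   45.0     450.0
mean of column 'cost_x10' → 225.0

225.0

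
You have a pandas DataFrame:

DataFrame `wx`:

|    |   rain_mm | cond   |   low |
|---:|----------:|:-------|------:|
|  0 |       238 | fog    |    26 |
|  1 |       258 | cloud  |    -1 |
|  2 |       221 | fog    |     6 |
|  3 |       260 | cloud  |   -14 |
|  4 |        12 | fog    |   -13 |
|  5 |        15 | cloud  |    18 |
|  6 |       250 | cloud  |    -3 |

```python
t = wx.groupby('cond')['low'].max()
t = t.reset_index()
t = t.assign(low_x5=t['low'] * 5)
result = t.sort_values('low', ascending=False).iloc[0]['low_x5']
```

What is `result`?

group by cond, max of low:
cond
cloud    18
fog      26
Name: low, dtype: int64
reset_index():
    cond  low
0  cloud   18
1    fog   26
add column low_x5 = t['low'] * 5:
    cond  low  low_x5
0  cloud   18      90
1    fog   26     130
sort by low descending:
    cond  low  low_x5
1    fog   26     130
0  cloud   18      90

130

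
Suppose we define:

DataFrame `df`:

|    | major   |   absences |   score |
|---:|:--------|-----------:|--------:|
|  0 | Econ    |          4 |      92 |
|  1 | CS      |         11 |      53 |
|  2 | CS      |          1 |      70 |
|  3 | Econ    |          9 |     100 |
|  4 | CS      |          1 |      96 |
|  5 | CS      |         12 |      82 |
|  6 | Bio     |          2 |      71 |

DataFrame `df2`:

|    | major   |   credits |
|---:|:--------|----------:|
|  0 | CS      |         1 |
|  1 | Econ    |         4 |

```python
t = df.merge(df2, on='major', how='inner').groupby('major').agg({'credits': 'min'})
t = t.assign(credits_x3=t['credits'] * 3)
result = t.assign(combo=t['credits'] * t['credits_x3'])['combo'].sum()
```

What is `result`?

merge on 'major' (how='inner') → 6 rows:
  major  absences  score  credits
0  Econ         4     92        4
1    CS        11     53        1
2    CS         1     70        1
3  Econ         9    100        4
4    CS         1     96        1
5    CS        12     82        1
group by major, min of credits:
       credits
major         
CS           1
Econ         4
add column credits_x3 = t['credits'] * 3:
       credits  credits_x3
major                     
CS           1           3
Econ         4          12
add column combo = t['credits'] * t['credits_x3']:
       credits  credits_x3  combo
major                            
CS           1           3      3
Econ         4          12     48

51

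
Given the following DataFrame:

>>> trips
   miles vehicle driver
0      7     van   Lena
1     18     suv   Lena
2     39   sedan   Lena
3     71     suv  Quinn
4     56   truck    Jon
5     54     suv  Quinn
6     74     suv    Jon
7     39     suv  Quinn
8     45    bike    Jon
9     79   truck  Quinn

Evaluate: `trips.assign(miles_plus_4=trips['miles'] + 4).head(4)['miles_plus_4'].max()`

75

add column miles_plus_4 = trips['miles'] + 4:
   miles vehicle driver  miles_plus_4
0      7     van   Lena            11
1     18     suv   Lena            22
2     39   sedan   Lena            43
3     71     suv  Quinn            75
4     56   truck    Jon            60
5     54     suv  Quinn            58
6     74     suv    Jon            78
7     39     suv  Quinn            43
8     45    bike    Jon            49
9     79   truck  Quinn            83
take first 4 rows:
   miles vehicle driver  miles_plus_4
0      7     van   Lena            11
1     18     suv   Lena            22
2     39   sedan   Lena            43
3     71     suv  Quinn            75
So max() = 75.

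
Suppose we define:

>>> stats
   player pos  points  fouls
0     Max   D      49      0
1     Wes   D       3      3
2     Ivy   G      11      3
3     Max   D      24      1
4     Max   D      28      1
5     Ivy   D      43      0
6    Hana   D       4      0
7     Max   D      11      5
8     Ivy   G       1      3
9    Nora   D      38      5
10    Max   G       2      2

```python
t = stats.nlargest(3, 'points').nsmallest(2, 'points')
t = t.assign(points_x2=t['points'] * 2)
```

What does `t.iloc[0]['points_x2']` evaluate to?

take 3 rows with largest points:
  player pos  points  fouls
0    Max   D      49      0
5    Ivy   D      43      0
9   Nora   D      38      5
take 2 rows with smallest points:
  player pos  points  fouls
9   Nora   D      38      5
5    Ivy   D      43      0
add column points_x2 = t['points'] * 2:
  player pos  points  fouls  points_x2
9   Nora   D      38      5         76
5    Ivy   D      43      0         86
Reading off the value at position 0, column 'points_x2', we get 76.

76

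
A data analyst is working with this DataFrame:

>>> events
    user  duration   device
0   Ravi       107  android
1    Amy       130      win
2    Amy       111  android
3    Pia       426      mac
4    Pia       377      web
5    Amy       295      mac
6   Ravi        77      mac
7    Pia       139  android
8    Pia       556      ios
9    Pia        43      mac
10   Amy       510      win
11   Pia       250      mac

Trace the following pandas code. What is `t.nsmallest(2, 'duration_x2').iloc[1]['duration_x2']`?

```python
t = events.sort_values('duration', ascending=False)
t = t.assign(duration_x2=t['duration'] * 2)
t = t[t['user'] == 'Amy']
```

sort by duration descending:
    user  duration   device
8    Pia       556      ios
10   Amy       510      win
3    Pia       426      mac
4    Pia       377      web
5    Amy       295      mac
11   Pia       250      mac
7    Pia       139  android
1    Amy       130      win
2    Amy       111  android
0   Ravi       107  android
6   Ravi        77      mac
9    Pia        43      mac
add column duration_x2 = t['duration'] * 2:
    user  duration   device  duration_x2
8    Pia       556      ios         1112
10   Amy       510      win         1020
3    Pia       426      mac          852
4    Pia       377      web          754
5    Amy       295      mac          590
11   Pia       250      mac          500
7    Pia       139  android          278
1    Amy       130      win          260
2    Amy       111  android          222
0   Ravi       107  android          214
6   Ravi        77      mac          154
9    Pia        43      mac           86
filter rows where user == 'Amy':
   user  duration   device  duration_x2
10  Amy       510      win         1020
5   Amy       295      mac          590
1   Amy       130      win          260
2   Amy       111  android          222
take 2 rows with smallest duration_x2:
  user  duration   device  duration_x2
2  Amy       111  android          222
1  Amy       130      win          260
Then the value at position 1, column 'duration_x2': 260

260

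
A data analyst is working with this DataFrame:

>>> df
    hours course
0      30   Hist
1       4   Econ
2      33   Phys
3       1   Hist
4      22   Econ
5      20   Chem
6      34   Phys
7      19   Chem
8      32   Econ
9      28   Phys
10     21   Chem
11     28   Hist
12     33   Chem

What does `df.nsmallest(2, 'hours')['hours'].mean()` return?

2.5

take 2 rows with smallest hours:
   hours course
3      1   Hist
1      4   Econ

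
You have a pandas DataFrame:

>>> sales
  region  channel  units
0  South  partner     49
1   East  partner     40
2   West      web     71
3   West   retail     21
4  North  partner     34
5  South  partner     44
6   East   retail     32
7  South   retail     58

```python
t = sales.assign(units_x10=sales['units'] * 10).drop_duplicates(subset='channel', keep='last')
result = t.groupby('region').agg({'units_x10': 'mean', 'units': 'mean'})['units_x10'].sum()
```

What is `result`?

1220.0

add column units_x10 = sales['units'] * 10:
  region  channel  units  units_x10
0  South  partner     49        490
1   East  partner     40        400
2   West      web     71        710
3   West   retail     21        210
4  North  partner     34        340
5  South  partner     44        440
6   East   retail     32        320
7  South   retail     58        580
drop duplicate channel (keep=last):
  region  channel  units  units_x10
2   West      web     71        710
5  South  partner     44        440
7  South   retail     58        580
group by region: mean(units_x10), mean(units):
        units_x10  units
region                  
South       510.0   51.0
West        710.0   71.0
Then the sum of column 'units_x10': 1220.0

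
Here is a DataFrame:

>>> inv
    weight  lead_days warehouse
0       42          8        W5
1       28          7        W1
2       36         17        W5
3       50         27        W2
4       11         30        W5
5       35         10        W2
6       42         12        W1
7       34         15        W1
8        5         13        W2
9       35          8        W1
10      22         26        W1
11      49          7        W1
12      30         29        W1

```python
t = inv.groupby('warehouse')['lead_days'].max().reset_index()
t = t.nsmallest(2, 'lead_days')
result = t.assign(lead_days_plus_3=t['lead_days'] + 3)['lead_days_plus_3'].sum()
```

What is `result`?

62

group by warehouse, max of lead_days:
warehouse
W1    29
W2    27
W5    30
Name: lead_days, dtype: int64
reset_index():
  warehouse  lead_days
0        W1         29
1        W2         27
2        W5         30
take 2 rows with smallest lead_days:
  warehouse  lead_days
1        W2         27
0        W1         29
add column lead_days_plus_3 = t['lead_days'] + 3:
  warehouse  lead_days  lead_days_plus_3
1        W2         27                30
0        W1         29                32
Taking the sum of column 'lead_days_plus_3' gives 62.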